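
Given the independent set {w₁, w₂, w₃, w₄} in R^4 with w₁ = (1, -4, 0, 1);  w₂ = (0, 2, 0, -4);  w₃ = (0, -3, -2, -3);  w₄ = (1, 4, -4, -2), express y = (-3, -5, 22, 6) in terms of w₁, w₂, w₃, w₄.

y = w₁ + 3w₂ - 3w₃ - 4w₄

Write y = α₁w₁ + … + α₄w₄ and equate components.
Row-reducing the augmented matrix gives the unique coefficients (α₁, …, α₄) = (1, 3, -3, -4).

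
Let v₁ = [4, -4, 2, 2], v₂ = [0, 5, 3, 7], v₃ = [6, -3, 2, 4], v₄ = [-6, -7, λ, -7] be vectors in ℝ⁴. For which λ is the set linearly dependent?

λ = 13/8

The vectors are dependent exactly when the determinant of the matrix with rows v₁, v₂, v₃, v₄ vanishes.
Expanding, det = 64*λ - 104.
Setting this to zero gives λ = 13/8.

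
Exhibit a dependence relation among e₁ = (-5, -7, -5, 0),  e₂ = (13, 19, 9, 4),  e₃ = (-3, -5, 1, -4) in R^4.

2e₁ + e₂ + e₃ = 0

Solve the homogeneous system with e₁, e₂, e₃ as columns by row-reducing the coefficient matrix.
A generator of the null space is (2, 1, 1).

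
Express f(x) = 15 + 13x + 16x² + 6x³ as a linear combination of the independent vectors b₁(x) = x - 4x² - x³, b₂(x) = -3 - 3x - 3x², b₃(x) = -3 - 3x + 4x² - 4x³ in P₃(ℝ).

Identify each element with its coordinate vector in ℝ⁴ via {1, x, …, x³}.
Write f = c₁b₁ + … + c₃b₃ and equate components.
The system has the unique solution (c₁, c₂, c₃) = (-2, -4, -1).

f = -2b₁ - 4b₂ - b₃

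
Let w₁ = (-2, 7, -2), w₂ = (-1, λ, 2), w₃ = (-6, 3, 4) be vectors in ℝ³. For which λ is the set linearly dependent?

Dependence holds iff the 3×3 matrix [w₁ w₂ w₃] is singular.
Cofactor expansion gives det = -20*λ - 38.
This vanishes exactly when λ = -19/10.

λ = -19/10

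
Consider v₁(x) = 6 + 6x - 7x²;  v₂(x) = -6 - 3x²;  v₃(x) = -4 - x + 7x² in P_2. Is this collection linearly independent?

linearly independent

Write each element as a coordinate vector in ℝ³ using {1, x, x²}.
The matrix [v₁|v₂|v₃] has determinant 264.
A nonzero determinant means the columns are linearly independent.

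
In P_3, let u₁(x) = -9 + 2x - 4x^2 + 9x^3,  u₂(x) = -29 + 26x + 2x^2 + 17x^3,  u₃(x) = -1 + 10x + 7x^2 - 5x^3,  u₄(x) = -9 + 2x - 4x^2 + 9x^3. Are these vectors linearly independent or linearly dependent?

linearly dependent

Write each element as a coordinate vector in ℝ⁴ using {1, x, …, x^3}.
Two of the vectors are equal, giving an immediate dependence.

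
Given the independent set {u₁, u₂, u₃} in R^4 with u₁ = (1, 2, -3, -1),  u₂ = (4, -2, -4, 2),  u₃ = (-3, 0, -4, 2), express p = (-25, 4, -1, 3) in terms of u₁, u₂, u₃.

p = -u₁ - 3u₂ + 4u₃

Write p = a₁u₁ + … + a₃u₃ and equate components.
Row-reducing the augmented matrix gives the unique coefficients (a₁, a₂, a₃) = (-1, -3, 4).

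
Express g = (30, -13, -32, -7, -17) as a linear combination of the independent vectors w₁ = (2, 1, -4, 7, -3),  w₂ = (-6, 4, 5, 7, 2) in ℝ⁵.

Solve the system with w₁, w₂ as columns and g as the right-hand side.
Row-reducing the augmented matrix gives the unique coefficients (a₁, a₂) = (3, -4).

g = 3w₁ - 4w₂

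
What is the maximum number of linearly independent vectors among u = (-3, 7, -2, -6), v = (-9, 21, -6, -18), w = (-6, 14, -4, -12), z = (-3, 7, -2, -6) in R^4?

1

Row-reduce the 4×4 matrix with these as rows.
There is 1 pivot column, so rank = 1.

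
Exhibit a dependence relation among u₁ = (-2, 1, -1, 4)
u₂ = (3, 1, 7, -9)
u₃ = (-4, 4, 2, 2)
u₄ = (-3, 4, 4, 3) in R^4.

Row-reduce the matrix with u₁, u₂, u₃, u₄ as columns; the null space gives the coefficients.
A generator of the null space is (3, 1, 0, -1).

3u₁ + u₂ - u₄ = 0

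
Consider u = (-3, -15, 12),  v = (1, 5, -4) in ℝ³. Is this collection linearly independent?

linearly dependent

Row-reduce the matrix whose columns are u, v.
The reduction yields 1 nonzero row, so the rank is 1.
Since rank 1 < 2, the set is linearly dependent.
Indeed u + 3v = 0.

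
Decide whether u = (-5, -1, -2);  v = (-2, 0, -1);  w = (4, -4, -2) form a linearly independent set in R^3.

linearly independent

Place the vectors as rows of a 3×3 matrix and reduce to echelon form.
The reduction yields 3 nonzero rows, so the rank is 3.
Since rank = 3 (the number of vectors), the set is linearly independent.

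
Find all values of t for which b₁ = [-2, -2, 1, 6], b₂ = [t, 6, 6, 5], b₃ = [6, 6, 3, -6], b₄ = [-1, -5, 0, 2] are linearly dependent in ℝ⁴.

t = 7/2

Place the vectors as rows of a 4×4 matrix; dependence ⇔ determinant zero.
The determinant works out to 336 - 96*t.
Setting this to zero gives t = 7/2.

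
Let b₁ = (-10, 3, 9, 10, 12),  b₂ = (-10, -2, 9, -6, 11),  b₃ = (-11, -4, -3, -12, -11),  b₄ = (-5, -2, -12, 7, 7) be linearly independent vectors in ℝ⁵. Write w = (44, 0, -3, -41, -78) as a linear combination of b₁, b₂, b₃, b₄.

w = -2b₁ - 2b₂ + b₃ - 3b₄

Write w = α₁b₁ + … + α₄b₄ and equate components.
Back-substitution yields (α₁, …, α₄) = (-2, -2, 1, -3).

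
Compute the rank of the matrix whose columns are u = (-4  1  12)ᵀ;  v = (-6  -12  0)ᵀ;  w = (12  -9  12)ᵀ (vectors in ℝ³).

3

Form the matrix with u, v, w as columns and reduce.
There are 3 pivot columns, so rank = 3.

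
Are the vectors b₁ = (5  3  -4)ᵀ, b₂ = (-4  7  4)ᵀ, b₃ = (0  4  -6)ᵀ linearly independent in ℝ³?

The matrix [b₁|b₂|b₃] has determinant -298.
A nonzero determinant means the columns are linearly independent.

linearly independent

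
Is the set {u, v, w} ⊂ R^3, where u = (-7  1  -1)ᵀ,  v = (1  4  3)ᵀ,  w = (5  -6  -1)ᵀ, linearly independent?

linearly independent

Form the 3×3 matrix with these as columns; its determinant is -56.
A nonzero determinant means the columns are linearly independent.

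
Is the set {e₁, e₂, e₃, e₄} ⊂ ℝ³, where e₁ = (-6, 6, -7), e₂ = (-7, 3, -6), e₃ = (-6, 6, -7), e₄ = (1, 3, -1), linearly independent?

linearly dependent

There are 4 vectors in a 3-dimensional space, so they cannot be linearly independent.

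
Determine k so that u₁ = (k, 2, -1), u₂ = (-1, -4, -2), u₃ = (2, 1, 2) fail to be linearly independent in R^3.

k = -11/6

Place the vectors as rows of a 3×3 matrix; dependence ⇔ determinant zero.
Cofactor expansion gives det = -6*k - 11.
Solving -6*k - 11 = 0 yields k = -11/6.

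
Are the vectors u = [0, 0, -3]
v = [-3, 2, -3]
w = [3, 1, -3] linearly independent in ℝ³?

linearly independent

The matrix [u|v|w] has determinant 27.
A nonzero determinant means the columns are linearly independent.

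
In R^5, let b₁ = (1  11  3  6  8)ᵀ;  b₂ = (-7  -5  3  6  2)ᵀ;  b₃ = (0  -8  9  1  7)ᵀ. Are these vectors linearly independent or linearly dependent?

linearly independent

Place the vectors as rows of a 3×5 matrix and reduce to echelon form.
The reduction yields 3 nonzero rows, so the rank is 3.
Since rank = 3 (the number of vectors), the set is linearly independent.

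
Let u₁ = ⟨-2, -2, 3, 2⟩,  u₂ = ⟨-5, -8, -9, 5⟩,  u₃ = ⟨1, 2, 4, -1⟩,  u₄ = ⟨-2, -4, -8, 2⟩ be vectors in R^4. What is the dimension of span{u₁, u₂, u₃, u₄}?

Put the 4×4 matrix [u₁|u₂|u₃|u₄] into echelon form.
The echelon form has 2 nonzero rows, so the rank is 2.

2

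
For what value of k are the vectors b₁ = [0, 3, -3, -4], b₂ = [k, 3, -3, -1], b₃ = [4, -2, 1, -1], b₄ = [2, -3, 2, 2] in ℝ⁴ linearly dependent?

k = -18/5

The set is linearly dependent precisely when det[b₁; b₂; b₃; b₄] = 0.
Cofactor expansion gives det = 5*k + 18.
This vanishes exactly when k = -18/5.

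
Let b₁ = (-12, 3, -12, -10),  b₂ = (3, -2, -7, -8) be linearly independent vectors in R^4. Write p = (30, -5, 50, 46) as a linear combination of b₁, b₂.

Write p = a₁b₁ + a₂b₂ and equate components.
Row-reducing the augmented matrix gives the unique coefficients (a₁, a₂) = (-3, -2).

p = -3b₁ - 2b₂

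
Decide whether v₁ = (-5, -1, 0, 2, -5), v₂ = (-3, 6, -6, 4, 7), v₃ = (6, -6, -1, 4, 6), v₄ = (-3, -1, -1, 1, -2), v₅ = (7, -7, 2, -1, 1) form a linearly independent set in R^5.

linearly independent

The matrix [v₁|v₂|v₃|v₄|v₅] has determinant 461.
A nonzero determinant means the columns are linearly independent.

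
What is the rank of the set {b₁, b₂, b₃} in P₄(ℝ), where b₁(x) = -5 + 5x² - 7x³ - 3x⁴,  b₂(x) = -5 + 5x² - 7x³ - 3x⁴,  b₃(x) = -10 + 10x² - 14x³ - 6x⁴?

rank 1

Represent each element by its coordinate vector in ℝ⁵.
Apply Gaussian elimination to the matrix whose rows are b₁, b₂, b₃.
Reduction leaves 1 leading entry, giving rank 1.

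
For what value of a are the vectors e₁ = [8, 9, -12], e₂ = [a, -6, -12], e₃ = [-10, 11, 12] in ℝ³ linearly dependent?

a = 19/2

Dependence holds iff the 3×3 matrix [e₁ e₂ e₃] is singular.
Expanding, det = 2280 - 240*a.
Setting this to zero gives a = 19/2.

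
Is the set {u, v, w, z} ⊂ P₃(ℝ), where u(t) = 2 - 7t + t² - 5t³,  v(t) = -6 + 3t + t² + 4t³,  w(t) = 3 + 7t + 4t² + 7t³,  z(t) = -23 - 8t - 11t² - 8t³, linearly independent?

linearly dependent

Write each element as a coordinate vector in ℝ⁴ using {1, t, …, t³}.
The matrix [u|v|w|z] has determinant 0.
A zero determinant means the columns are linearly dependent.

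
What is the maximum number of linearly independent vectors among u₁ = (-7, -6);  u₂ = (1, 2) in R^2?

2

Form the matrix with u₁, u₂ as columns and reduce.
Reduction leaves 2 leading entries, giving rank 2.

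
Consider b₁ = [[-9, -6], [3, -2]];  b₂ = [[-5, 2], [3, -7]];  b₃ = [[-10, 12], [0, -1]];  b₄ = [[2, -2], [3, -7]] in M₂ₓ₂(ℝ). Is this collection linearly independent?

linearly independent

Take coordinates with respect to the standard basis {E₁₁, E₁₂, E₂₁, E₂₂}.
Place the vectors as rows of a 4×4 matrix and reduce to echelon form.
The reduction yields 4 nonzero rows, so the rank is 4.
Since rank = 4 (the number of vectors), the set is linearly independent.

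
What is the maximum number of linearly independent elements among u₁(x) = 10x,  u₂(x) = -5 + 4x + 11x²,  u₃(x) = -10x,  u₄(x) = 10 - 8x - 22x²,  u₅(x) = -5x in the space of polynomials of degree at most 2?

Pass to coordinate vectors with respect to the basis {1, x, x²}.
Put the 3×5 matrix [u₁|u₂|u₃|u₄|u₅] into echelon form.
The echelon form has 2 nonzero rows, so the rank is 2.
(With 5 elements in a 3-dimensional space the rank is at most 3.)

2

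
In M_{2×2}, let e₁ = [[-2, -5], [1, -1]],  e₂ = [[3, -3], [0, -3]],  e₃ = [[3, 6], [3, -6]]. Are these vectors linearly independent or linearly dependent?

linearly independent

Write each element as a coordinate vector in ℝ⁴ using {E₁₁, E₁₂, E₂₁, E₂₂}.
Place the vectors as rows of a 3×4 matrix and reduce to echelon form.
The reduction yields 3 nonzero rows, so the rank is 3.
Since rank = 3 (the number of vectors), the set is linearly independent.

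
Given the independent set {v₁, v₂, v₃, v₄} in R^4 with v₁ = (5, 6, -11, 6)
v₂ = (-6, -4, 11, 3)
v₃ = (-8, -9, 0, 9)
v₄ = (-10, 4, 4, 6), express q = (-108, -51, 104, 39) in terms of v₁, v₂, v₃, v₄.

Solve the system with v₁, v₂, v₃, v₄ as columns and q as the right-hand side.
Back-substitution yields (α₁, …, α₄) = (-4, 4, 3, 4).

q = -4v₁ + 4v₂ + 3v₃ + 4v₄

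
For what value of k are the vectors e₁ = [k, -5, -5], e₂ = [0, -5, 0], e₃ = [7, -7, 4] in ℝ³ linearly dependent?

The set is linearly dependent precisely when det[e₁; e₂; e₃] = 0.
Cofactor expansion gives det = -20*k - 175.
Solving -20*k - 175 = 0 yields k = -35/4.

k = -35/4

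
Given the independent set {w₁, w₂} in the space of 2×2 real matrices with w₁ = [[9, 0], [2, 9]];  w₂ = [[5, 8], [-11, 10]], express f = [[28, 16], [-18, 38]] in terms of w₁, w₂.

Identify each element with its coordinate vector in ℝ⁴ via {E₁₁, E₁₂, E₂₁, E₂₂}.
Write f = c₁w₁ + c₂w₂ and equate components.
Row-reducing the augmented matrix gives the unique coefficients (c₁, c₂) = (2, 2).

f = 2w₁ + 2w₂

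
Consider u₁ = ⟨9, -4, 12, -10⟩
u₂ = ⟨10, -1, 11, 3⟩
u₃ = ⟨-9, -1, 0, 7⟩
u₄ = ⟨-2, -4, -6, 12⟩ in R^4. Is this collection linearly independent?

Form the 4×4 matrix with these as columns; its determinant is 11560.
A nonzero determinant means the columns are linearly independent.

linearly independent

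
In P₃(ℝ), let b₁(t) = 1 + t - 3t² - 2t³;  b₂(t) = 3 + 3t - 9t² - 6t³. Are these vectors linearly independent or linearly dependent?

Write each element as a coordinate vector in ℝ⁴ using {1, t, …, t³}.
Row-reduce the matrix whose columns are b₁, b₂.
The reduction yields 1 nonzero row, so the rank is 1.
Since rank 1 < 2, the set is linearly dependent.
Indeed 3b₁ - b₂ = 0.

linearly dependent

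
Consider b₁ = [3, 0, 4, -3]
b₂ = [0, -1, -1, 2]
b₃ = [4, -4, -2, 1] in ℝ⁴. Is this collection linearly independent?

linearly independent

Place the vectors as rows of a 3×4 matrix and reduce to echelon form.
The reduction yields 3 nonzero rows, so the rank is 3.
Since rank = 3 (the number of vectors), the set is linearly independent.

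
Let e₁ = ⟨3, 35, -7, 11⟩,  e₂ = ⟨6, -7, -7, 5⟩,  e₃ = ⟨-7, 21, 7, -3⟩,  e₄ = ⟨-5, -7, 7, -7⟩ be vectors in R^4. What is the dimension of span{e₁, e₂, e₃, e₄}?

2

Put the 4×4 matrix [e₁|e₂|e₃|e₄] into echelon form.
Exactly 2 pivots survive; hence the rank is 2.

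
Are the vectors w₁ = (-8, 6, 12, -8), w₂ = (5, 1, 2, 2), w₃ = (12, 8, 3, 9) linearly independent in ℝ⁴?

Row-reduce the matrix whose columns are w₁, w₂, w₃.
The reduction yields 3 nonzero rows, so the rank is 3.
Since rank = 3 (the number of vectors), the set is linearly independent.

linearly independent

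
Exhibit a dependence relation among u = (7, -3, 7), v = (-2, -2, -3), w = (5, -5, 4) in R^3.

Solve the homogeneous system with u, v, w as columns by row-reducing the coefficient matrix.
A generator of the null space is (1, 1, -1).

u + v - w = 0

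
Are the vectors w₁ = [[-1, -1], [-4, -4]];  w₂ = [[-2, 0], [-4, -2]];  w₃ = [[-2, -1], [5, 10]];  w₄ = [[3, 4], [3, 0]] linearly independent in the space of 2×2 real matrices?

Take coordinates with respect to the standard basis {E₁₁, E₁₂, E₂₁, E₂₂}.
Form the 4×4 matrix with these as columns; its determinant is 0.
A zero determinant means the columns are linearly dependent.

linearly dependent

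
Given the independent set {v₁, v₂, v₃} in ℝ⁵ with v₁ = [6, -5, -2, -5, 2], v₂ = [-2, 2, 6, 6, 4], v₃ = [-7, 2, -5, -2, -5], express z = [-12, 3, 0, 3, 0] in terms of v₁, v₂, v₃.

z = v₁ + 2v₂ + 2v₃

Solve the system with v₁, v₂, v₃ as columns and z as the right-hand side.
The system has the unique solution (α₁, α₂, α₃) = (1, 2, 2).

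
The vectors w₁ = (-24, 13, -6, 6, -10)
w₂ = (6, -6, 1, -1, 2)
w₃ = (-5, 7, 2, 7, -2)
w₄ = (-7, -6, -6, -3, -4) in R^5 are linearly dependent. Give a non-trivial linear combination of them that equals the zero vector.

Solve the homogeneous system with w₁, w₂, w₃, w₄ as columns by row-reducing the coefficient matrix.
The free variable yields coefficients (1, 2, -1, -1) (any nonzero multiple also works).

w₁ + 2w₂ - w₃ - w₄ = 0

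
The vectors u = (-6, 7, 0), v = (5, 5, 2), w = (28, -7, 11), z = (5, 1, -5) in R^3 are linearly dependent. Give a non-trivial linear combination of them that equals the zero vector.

Write the vectors as columns of a matrix and find a nonzero vector in its null space.
The free variable yields coefficients (3, -3, 1, 1) (any nonzero multiple also works).

3u - 3v + w + z = 0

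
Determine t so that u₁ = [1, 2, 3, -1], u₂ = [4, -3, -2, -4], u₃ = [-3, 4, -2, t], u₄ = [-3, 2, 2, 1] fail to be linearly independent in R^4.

The vectors are dependent exactly when the determinant of the matrix with rows u₁, u₂, u₃, u₄ vanishes.
Cofactor expansion gives det = 9*t - 153.
Solving 9*t - 153 = 0 yields t = 17.

t = 17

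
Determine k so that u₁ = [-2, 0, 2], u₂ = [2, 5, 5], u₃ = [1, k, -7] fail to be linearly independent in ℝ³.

k = -30/7

The set is linearly dependent precisely when det[u₁; u₂; u₃] = 0.
Expanding, det = 14*k + 60.
Solving 14*k + 60 = 0 yields k = -30/7.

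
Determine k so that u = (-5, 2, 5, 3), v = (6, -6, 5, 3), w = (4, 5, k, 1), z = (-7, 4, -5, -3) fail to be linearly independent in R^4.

k = 5/3

The set is linearly dependent precisely when det[u; v; w; z] = 0.
The determinant works out to 150 - 90*k.
This vanishes exactly when k = 5/3.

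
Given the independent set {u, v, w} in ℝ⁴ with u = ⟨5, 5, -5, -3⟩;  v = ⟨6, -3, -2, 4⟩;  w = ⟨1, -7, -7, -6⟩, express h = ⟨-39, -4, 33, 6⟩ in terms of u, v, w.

h = -4u - 3v - w

Since u, v, w are independent, the coefficients expressing h are uniquely determined by a linear system.
The system has the unique solution (c₁, c₂, c₃) = (-4, -3, -1).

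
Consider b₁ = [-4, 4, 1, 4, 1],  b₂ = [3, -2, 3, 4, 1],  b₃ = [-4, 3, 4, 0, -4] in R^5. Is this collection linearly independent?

linearly independent

Row-reduce the matrix whose columns are b₁, b₂, b₃.
The reduction yields 3 nonzero rows, so the rank is 3.
Since rank = 3 (the number of vectors), the set is linearly independent.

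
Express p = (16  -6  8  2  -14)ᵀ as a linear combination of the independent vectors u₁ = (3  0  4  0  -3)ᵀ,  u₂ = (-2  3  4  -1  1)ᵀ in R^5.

Set up the augmented matrix [u₁ | u₂ | p] and row-reduce.
Row-reducing the augmented matrix gives the unique coefficients (c₁, c₂) = (4, -2).

p = 4u₁ - 2u₂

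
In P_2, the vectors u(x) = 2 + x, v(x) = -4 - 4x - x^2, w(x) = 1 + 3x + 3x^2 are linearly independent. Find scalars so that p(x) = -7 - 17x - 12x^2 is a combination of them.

Take coordinate vectors relative to {1, x, x^2}.
Since u, v, w are independent, the coefficients expressing p are uniquely determined by a linear system.
Back-substitution yields (a₁, a₂, a₃) = (4, 3, -3).

p = 4u + 3v - 3w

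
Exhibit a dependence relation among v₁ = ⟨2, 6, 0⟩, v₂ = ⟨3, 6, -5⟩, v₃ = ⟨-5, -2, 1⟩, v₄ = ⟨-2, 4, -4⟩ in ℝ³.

Row-reduce the matrix with v₁, v₂, v₃, v₄ as columns; the null space gives the coefficients.
A generator of the null space is (0, 1, 1, -1).

v₂ + v₃ - v₄ = 0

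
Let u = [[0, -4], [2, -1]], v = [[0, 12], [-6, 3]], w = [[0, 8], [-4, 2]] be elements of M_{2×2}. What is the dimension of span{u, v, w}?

dim = 1

Pass to coordinate vectors with respect to the basis {E₁₁, E₁₂, E₂₁, E₂₂}.
Put the 4×3 matrix [u|v|w] into echelon form.
Reduction leaves 1 leading entry, giving rank 1.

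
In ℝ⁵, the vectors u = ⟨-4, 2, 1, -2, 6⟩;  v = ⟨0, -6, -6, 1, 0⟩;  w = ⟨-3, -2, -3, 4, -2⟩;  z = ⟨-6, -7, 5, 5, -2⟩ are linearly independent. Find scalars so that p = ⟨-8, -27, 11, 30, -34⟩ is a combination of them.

Set up the augmented matrix [u | v | w | z | p] and row-reduce.
Back-substitution yields (c₁, …, c₄) = (-4, -1, 2, 3).

p = -4u - v + 2w + 3z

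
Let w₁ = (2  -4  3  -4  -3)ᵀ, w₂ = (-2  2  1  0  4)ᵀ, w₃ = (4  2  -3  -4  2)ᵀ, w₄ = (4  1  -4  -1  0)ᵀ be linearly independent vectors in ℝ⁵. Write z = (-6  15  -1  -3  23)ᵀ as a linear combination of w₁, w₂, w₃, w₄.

Solve the system with w₁, w₂, w₃, w₄ as columns and z as the right-hand side.
Row-reducing the augmented matrix gives the unique coefficients (α₁, …, α₄) = (-1, 4, 2, -1).

z = -w₁ + 4w₂ + 2w₃ - w₄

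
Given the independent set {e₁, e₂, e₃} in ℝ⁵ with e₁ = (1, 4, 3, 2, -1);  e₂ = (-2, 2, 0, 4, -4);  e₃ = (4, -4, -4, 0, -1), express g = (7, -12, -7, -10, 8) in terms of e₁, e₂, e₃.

Since e₁, e₂, e₃ are independent, the coefficients expressing g are uniquely determined by a linear system.
Back-substitution yields (c₁, c₂, c₃) = (-1, -2, 1).

g = -e₁ - 2e₂ + e₃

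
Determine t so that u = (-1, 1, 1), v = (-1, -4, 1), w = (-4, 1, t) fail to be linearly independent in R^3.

t = 4

Dependence holds iff the 3×3 matrix [u v w] is singular.
Expanding, det = 5*t - 20.
This vanishes exactly when t = 4.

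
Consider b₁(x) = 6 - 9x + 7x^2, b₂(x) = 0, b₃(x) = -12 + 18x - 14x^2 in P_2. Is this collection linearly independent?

linearly dependent

Write each element as a coordinate vector in ℝ³ using {1, x, x^2}.
One of the vectors is the zero vector, so the set is linearly dependent.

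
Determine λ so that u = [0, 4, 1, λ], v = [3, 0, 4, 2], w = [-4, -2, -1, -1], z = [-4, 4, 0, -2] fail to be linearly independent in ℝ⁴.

The set is linearly dependent precisely when det[u; v; w; z] = 0.
The determinant works out to 84*λ + 48.
This vanishes exactly when λ = -4/7.

λ = -4/7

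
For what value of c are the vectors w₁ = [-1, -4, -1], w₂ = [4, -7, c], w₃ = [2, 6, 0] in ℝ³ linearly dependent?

Place the vectors as rows of a 3×3 matrix; dependence ⇔ determinant zero.
Cofactor expansion gives det = -2*c - 38.
Setting this to zero gives c = -19.

c = -19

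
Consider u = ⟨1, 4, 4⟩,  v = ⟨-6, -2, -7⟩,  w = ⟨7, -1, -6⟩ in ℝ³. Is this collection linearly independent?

linearly independent

Form the 3×3 matrix with these as columns; its determinant is -255.
A nonzero determinant means the columns are linearly independent.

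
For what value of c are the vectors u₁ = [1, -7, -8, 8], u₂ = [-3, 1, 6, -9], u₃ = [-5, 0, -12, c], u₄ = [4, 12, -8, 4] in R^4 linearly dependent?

c = -31/3

Place the vectors as rows of a 4×4 matrix; dependence ⇔ determinant zero.
The determinant works out to -240*c - 2480.
Setting this to zero gives c = -31/3.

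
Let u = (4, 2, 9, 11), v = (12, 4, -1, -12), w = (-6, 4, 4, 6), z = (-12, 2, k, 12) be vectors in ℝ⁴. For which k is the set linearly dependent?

k = 9/2

The vectors are dependent exactly when the determinant of the matrix with rows u, v, w, z vanishes.
Expanding, det = 4860 - 1080*k.
Solving 4860 - 1080*k = 0 yields k = 9/2.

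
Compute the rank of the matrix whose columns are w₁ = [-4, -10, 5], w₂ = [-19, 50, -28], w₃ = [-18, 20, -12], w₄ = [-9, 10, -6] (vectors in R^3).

Apply Gaussian elimination to the matrix whose rows are w₁, w₂, w₃, w₄.
There are 2 pivot columns, so rank = 2.
(With 4 elements in a 3-dimensional space the rank is at most 3.)

rank 2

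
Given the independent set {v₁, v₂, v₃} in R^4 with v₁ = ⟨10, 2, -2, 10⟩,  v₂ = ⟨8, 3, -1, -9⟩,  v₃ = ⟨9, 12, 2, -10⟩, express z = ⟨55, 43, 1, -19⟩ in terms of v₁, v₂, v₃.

z = 2v₁ + v₂ + 3v₃

Solve the system with v₁, v₂, v₃ as columns and z as the right-hand side.
Row-reducing the augmented matrix gives the unique coefficients (a₁, a₂, a₃) = (2, 1, 3).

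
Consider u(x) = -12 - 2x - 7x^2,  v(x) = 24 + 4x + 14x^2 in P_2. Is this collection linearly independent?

linearly dependent

Take coordinates with respect to the standard basis {1, x, x^2}.
Place the vectors as rows of a 2×3 matrix and reduce to echelon form.
The reduction yields 1 nonzero row, so the rank is 1.
Since rank 1 < 2, the set is linearly dependent.
Indeed 2u + v = 0.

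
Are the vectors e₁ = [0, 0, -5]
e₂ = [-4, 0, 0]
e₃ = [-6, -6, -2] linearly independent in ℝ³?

linearly independent

Form the 3×3 matrix with these as columns; its determinant is -120.
A nonzero determinant means the columns are linearly independent.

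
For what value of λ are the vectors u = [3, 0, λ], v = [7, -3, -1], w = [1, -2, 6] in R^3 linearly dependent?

λ = -60/11

The vectors are dependent exactly when the determinant of the matrix with rows u, v, w vanishes.
Cofactor expansion gives det = -11*λ - 60.
Setting this to zero gives λ = -60/11.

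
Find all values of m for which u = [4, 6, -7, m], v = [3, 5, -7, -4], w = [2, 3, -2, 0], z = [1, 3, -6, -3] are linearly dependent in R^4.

Dependence holds iff the 4×4 matrix [u v w z] is singular.
Cofactor expansion gives det = 7*m + 27.
This vanishes exactly when m = -27/7.

m = -27/7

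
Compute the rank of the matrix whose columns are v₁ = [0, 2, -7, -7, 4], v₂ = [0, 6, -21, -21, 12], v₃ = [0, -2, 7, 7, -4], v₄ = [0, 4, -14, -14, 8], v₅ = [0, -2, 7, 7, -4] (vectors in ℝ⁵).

Apply Gaussian elimination to the matrix whose rows are v₁, v₂, v₃, v₄, v₅.
The echelon form has 1 nonzero row, so the rank is 1.

rank 1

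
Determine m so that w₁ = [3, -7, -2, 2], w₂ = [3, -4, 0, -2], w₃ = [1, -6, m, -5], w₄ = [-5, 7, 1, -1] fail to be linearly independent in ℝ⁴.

Place the vectors as rows of a 4×4 matrix; dependence ⇔ determinant zero.
Expanding, det = -35*m - 35.
This vanishes exactly when m = -1.

m = -1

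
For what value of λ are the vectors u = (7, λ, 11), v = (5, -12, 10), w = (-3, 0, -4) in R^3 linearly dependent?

λ = -6

The vectors are dependent exactly when the determinant of the matrix with rows u, v, w vanishes.
Cofactor expansion gives det = -10*λ - 60.
Solving -10*λ - 60 = 0 yields λ = -6.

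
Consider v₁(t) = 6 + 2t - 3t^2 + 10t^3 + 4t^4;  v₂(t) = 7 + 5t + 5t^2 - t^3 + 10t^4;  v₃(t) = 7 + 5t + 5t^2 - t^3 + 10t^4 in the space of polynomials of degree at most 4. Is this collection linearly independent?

linearly dependent

Write each element as a coordinate vector in ℝ⁵ using {1, t, …, t^4}.
Two of the vectors are equal, giving an immediate dependence.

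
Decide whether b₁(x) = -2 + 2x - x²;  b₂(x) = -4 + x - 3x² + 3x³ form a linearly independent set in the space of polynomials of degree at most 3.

linearly independent

Take coordinates with respect to the standard basis {1, x, …, x³}.
Place the vectors as rows of a 2×4 matrix and reduce to echelon form.
The reduction yields 2 nonzero rows, so the rank is 2.
Since rank = 2 (the number of vectors), the set is linearly independent.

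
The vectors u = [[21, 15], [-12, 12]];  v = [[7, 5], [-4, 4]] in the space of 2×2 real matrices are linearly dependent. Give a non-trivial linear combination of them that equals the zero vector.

Write each element as a vector in ℝ⁴ using {E₁₁, E₁₂, E₂₁, E₂₂}.
Write the vectors as columns of a matrix and find a nonzero vector in its null space.
The free variable yields coefficients (1, -3) (any nonzero multiple also works).

u - 3v = 0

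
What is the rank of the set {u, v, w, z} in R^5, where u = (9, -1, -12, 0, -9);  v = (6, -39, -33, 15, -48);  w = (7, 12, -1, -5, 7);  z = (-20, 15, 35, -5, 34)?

Put the 5×4 matrix [u|v|w|z] into echelon form.
Reduction leaves 2 leading entries, giving rank 2.

2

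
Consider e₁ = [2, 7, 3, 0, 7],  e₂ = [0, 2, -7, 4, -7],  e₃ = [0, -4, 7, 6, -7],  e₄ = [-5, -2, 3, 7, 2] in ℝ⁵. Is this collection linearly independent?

linearly independent

Place the vectors as rows of a 4×5 matrix and reduce to echelon form.
The reduction yields 4 nonzero rows, so the rank is 4.
Since rank = 4 (the number of vectors), the set is linearly independent.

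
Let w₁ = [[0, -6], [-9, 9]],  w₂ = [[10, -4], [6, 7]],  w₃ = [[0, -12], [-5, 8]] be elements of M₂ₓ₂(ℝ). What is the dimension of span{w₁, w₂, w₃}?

Use coordinates relative to {E₁₁, E₁₂, E₂₁, E₂₂}.
Put the 4×3 matrix [w₁|w₂|w₃] into echelon form.
There are 3 pivot columns, so rank = 3.

dim = 3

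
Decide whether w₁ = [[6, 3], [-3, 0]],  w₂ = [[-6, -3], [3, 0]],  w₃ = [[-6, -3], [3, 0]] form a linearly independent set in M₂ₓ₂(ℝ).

linearly dependent

Take coordinates with respect to the standard basis {E₁₁, E₁₂, E₂₁, E₂₂}.
Two of the vectors are equal, giving an immediate dependence.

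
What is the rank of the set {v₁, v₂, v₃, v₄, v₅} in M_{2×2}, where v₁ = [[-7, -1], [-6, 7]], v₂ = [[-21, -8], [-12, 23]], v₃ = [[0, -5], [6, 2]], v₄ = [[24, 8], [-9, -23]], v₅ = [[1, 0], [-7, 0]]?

rank 3

Pass to coordinate vectors with respect to the basis {E₁₁, E₁₂, E₂₁, E₂₂}.
Row-reduce the 5×4 matrix with these as rows.
The echelon form has 3 nonzero rows, so the rank is 3.
(With 5 elements in a 4-dimensional space the rank is at most 4.)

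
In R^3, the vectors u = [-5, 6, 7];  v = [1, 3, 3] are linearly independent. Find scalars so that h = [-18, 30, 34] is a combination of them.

Solve the system with u, v as columns and h as the right-hand side.
The system has the unique solution (a₁, a₂) = (4, 2).

h = 4u + 2v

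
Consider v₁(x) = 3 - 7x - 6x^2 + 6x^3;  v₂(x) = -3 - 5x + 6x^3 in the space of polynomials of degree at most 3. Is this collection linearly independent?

Write each element as a coordinate vector in ℝ⁴ using {1, x, …, x^3}.
Row-reduce the matrix whose columns are v₁, v₂.
The reduction yields 2 nonzero rows, so the rank is 2.
Since rank = 2 (the number of vectors), the set is linearly independent.

linearly independent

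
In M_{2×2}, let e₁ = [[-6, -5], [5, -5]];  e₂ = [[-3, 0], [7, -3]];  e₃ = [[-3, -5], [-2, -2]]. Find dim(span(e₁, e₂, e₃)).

2

Represent each element by its coordinate vector in ℝ⁴.
Form the matrix with e₁, e₂, e₃ as columns and reduce.
There are 2 pivot columns, so rank = 2.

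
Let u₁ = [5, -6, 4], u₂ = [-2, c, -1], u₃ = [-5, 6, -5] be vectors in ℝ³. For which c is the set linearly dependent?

The set is linearly dependent precisely when det[u₁; u₂; u₃] = 0.
Expanding, det = 12 - 5*c.
Solving 12 - 5*c = 0 yields c = 12/5.

c = 12/5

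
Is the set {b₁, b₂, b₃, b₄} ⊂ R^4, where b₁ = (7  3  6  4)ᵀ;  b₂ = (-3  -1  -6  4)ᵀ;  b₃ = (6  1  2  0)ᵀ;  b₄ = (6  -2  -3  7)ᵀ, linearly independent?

The matrix [b₁|b₂|b₃|b₄] has determinant -652.
A nonzero determinant means the columns are linearly independent.

linearly independent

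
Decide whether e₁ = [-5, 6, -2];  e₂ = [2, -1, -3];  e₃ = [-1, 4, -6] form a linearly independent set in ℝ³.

linearly independent

The matrix [e₁|e₂|e₃] has determinant -14.
A nonzero determinant means the columns are linearly independent.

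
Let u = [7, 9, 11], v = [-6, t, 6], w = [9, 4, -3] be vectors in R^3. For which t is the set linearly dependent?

Place the vectors as rows of a 3×3 matrix; dependence ⇔ determinant zero.
The determinant works out to -120*t - 108.
This vanishes exactly when t = -9/10.

t = -9/10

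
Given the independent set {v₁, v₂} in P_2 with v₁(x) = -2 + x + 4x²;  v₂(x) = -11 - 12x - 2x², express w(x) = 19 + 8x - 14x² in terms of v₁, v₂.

Work in coordinates with respect to the standard basis {1, x, x²}.
Write w = a₁v₁ + a₂v₂ and equate components.
Back-substitution yields (a₁, a₂) = (-4, -1).

w = -4v₁ - v₂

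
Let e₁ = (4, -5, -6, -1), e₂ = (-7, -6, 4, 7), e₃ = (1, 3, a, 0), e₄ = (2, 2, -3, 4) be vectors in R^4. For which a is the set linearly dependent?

a = -1/5

Place the vectors as rows of a 4×4 matrix; dependence ⇔ determinant zero.
Cofactor expansion gives det = -360*a - 72.
This vanishes exactly when a = -1/5.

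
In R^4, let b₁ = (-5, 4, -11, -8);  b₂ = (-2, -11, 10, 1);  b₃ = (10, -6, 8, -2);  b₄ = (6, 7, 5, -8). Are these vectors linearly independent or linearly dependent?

linearly independent

Form the 4×4 matrix with these as columns; its determinant is 15858.
A nonzero determinant means the columns are linearly independent.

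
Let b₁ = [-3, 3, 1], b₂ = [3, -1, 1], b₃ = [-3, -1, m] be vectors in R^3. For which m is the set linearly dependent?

m = -3

Dependence holds iff the 3×3 matrix [b₁ b₂ b₃] is singular.
Expanding, det = -6*m - 18.
Setting this to zero gives m = -3.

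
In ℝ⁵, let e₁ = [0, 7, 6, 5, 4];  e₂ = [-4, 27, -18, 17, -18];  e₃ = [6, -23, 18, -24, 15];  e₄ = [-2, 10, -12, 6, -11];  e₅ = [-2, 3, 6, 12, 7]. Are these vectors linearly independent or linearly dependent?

Form the 5×5 matrix with these as columns; its determinant is 0.
A zero determinant means the columns are linearly dependent.

linearly dependent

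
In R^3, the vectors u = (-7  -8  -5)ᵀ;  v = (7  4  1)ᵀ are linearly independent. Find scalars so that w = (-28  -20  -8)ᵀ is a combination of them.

Solve the system with u, v as columns and w as the right-hand side.
Back-substitution yields (c₁, c₂) = (1, -3).

w = u - 3v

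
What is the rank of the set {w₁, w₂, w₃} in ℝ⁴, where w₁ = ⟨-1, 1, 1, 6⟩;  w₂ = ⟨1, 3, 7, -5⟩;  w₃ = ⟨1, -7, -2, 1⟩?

3

Put the 4×3 matrix [w₁|w₂|w₃] into echelon form.
Reduction leaves 3 leading entries, giving rank 3.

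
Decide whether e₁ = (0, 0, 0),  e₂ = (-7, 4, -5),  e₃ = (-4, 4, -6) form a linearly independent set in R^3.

One of the vectors is the zero vector, so the set is linearly dependent.

linearly dependent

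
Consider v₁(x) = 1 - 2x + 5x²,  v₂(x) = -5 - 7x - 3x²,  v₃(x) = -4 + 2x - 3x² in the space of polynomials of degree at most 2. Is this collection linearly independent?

Take coordinates with respect to the standard basis {1, x, x²}.
Form the 3×3 matrix with these as columns; its determinant is -157.
A nonzero determinant means the columns are linearly independent.

linearly independent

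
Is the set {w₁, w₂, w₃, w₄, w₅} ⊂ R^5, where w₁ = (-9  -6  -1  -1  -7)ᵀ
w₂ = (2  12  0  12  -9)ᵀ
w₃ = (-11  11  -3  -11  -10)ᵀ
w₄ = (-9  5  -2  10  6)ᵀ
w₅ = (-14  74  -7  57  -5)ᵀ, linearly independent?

linearly dependent

Form the 5×5 matrix with these as columns; its determinant is 0.
A zero determinant means the columns are linearly dependent.
Indeed 2w₁ - 3w₂ - w₃ - 3w₄ + w₅ = 0.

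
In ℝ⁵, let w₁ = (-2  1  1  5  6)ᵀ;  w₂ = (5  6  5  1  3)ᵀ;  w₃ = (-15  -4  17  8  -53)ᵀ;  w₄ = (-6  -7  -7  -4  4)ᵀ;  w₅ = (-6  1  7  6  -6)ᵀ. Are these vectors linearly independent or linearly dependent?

Row-reduce the matrix whose columns are w₁, w₂, w₃, w₄, w₅.
The reduction yields 4 nonzero rows, so the rank is 4.
Since rank 4 < 5, the set is linearly dependent.

linearly dependent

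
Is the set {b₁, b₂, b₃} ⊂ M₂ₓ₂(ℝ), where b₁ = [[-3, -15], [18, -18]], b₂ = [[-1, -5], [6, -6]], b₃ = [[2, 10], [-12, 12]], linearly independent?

linearly dependent

Take coordinates with respect to the standard basis {E₁₁, E₁₂, E₂₁, E₂₂}.
One vector is a scalar multiple of another, so the set is dependent.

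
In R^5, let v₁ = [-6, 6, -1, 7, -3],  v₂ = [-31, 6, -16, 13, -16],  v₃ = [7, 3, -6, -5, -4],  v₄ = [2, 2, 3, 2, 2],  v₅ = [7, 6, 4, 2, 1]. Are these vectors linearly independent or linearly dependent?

The matrix [v₁|v₂|v₃|v₄|v₅] has determinant 0.
A zero determinant means the columns are linearly dependent.

linearly dependent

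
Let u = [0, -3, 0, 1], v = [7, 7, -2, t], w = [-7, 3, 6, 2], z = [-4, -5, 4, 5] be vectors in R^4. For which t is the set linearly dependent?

t = 6

The set is linearly dependent precisely when det[u; v; w; z] = 0.
Cofactor expansion gives det = 72 - 12*t.
This vanishes exactly when t = 6.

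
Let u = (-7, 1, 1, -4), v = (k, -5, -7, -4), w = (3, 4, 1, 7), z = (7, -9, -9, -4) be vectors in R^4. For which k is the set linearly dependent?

The vectors are dependent exactly when the determinant of the matrix with rows u, v, w, z vanishes.
Cofactor expansion gives det = 72 - 120*k.
Solving 72 - 120*k = 0 yields k = 3/5.

k = 3/5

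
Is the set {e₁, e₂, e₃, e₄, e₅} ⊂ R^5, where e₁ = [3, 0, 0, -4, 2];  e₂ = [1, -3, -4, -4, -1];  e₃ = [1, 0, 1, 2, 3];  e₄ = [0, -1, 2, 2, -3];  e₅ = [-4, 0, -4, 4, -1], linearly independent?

Row-reduce the matrix whose columns are e₁, e₂, e₃, e₄, e₅.
The reduction yields 5 nonzero rows, so the rank is 5.
Since rank = 5 (the number of vectors), the set is linearly independent.

linearly independent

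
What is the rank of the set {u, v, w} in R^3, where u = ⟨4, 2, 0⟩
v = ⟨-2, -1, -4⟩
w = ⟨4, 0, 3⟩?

Form the matrix with u, v, w as columns and reduce.
The echelon form has 3 nonzero rows, so the rank is 3.

rank 3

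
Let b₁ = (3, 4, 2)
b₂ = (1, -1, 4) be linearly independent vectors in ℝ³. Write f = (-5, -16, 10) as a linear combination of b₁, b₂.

f = -3b₁ + 4b₂

Write f = c₁b₁ + c₂b₂ and equate components.
Row-reducing the augmented matrix gives the unique coefficients (c₁, c₂) = (-3, 4).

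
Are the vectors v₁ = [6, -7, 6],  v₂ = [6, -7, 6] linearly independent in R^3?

Two of the vectors are equal, giving an immediate dependence.

linearly dependent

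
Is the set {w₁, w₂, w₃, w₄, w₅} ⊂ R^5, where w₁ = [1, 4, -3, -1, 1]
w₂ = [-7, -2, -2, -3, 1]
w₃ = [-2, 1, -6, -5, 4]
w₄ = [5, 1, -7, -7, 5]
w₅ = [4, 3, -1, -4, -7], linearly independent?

The matrix [w₁|w₂|w₃|w₄|w₅] has determinant -661.
A nonzero determinant means the columns are linearly independent.

linearly independent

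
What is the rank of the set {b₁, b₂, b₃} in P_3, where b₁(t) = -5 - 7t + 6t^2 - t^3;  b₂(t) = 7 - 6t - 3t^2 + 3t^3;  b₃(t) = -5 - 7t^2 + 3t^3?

3

Use coordinates relative to {1, t, …, t^3}.
Row-reduce the 3×4 matrix with these as rows.
Exactly 3 pivots survive; hence the rank is 3.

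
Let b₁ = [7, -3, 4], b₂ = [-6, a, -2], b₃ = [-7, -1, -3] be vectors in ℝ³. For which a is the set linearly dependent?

a = -22/7

The set is linearly dependent precisely when det[b₁; b₂; b₃] = 0.
The determinant works out to 7*a + 22.
Setting this to zero gives a = -22/7.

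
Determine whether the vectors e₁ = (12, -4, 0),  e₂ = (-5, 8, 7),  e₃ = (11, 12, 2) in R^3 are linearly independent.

linearly independent

Row-reduce the matrix whose columns are e₁, e₂, e₃.
The reduction yields 3 nonzero rows, so the rank is 3.
Since rank = 3 (the number of vectors), the set is linearly independent.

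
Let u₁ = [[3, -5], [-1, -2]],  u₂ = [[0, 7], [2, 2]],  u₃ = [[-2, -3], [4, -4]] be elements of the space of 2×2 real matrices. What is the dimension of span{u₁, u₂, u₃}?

Represent each element by its coordinate vector in ℝ⁴.
Form the matrix with u₁, u₂, u₃ as columns and reduce.
The echelon form has 3 nonzero rows, so the rank is 3.

3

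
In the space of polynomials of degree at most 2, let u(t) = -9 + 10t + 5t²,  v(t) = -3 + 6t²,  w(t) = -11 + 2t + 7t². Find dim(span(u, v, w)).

Pass to coordinate vectors with respect to the basis {1, t, t²}.
Row-reduce the 3×3 matrix with these as rows.
There are 3 pivot columns, so rank = 3.

dim = 3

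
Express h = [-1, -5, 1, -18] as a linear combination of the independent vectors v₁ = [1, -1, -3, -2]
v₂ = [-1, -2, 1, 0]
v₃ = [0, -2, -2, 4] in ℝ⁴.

h = 3v₁ + 4v₂ - 3v₃

Solve the system with v₁, v₂, v₃ as columns and h as the right-hand side.
Row-reducing the augmented matrix gives the unique coefficients (a₁, a₂, a₃) = (3, 4, -3).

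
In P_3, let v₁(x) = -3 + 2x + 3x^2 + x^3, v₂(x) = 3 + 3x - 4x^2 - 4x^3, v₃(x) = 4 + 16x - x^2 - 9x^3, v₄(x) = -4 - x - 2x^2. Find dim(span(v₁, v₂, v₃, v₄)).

Pass to coordinate vectors with respect to the basis {1, x, …, x^3}.
Put the 4×4 matrix [v₁|v₂|v₃|v₄] into echelon form.
Exactly 3 pivots survive; hence the rank is 3.

dim = 3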